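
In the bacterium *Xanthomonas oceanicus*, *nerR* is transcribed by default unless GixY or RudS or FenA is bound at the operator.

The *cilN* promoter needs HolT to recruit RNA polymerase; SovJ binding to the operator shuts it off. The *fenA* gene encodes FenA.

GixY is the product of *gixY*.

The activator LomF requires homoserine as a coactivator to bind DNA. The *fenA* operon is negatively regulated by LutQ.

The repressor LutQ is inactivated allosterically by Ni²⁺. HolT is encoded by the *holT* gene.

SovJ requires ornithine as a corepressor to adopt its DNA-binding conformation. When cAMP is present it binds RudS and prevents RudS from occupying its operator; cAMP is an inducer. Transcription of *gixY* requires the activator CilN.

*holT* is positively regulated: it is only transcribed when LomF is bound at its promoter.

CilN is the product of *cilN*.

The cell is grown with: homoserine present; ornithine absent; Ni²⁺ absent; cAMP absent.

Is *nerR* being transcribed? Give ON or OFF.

Homoserine is present, so LomF is active.
No repressor is bound and LomF is active, so *holT* is transcribed.
So HolT is produced and active.
Ornithine is absent, so SovJ is inactive.
No repressor is bound and HolT is active, so *cilN* is transcribed.
So CilN is produced and active.
No repressor is bound and CilN is active, so *gixY* is transcribed.
So GixY is produced and active.
cAMP is absent, so RudS is active.
Ni²⁺ is absent, so LutQ is active.
With repressor LutQ bound, *fenA* is not transcribed.
So FenA is not produced.
With repressor GixY bound, *nerR* is not transcribed.

OFF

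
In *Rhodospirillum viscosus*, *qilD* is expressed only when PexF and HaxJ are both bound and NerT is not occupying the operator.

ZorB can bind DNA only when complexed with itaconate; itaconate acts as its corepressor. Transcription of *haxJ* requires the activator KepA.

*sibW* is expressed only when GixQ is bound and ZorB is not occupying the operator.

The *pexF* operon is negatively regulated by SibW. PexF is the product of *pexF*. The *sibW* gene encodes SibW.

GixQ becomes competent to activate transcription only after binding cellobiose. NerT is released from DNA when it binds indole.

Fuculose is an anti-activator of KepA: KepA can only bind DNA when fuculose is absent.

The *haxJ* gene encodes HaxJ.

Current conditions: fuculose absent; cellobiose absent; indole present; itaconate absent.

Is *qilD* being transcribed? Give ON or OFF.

Indole is present, so NerT is inactive.
Itaconate is absent, so ZorB is inactive.
Cellobiose is absent, so GixQ is inactive.
Required activator GixQ is absent, so *sibW* is not transcribed.
So SibW is not produced.
With no repressor bound, *pexF* is transcribed.
So PexF is produced and active.
Fuculose is absent, so KepA is active.
No repressor is bound and KepA is active, so *haxJ* is transcribed.
So HaxJ is produced and active.
No repressor is bound and PexF and HaxJ are active, so *qilD* is transcribed.

ON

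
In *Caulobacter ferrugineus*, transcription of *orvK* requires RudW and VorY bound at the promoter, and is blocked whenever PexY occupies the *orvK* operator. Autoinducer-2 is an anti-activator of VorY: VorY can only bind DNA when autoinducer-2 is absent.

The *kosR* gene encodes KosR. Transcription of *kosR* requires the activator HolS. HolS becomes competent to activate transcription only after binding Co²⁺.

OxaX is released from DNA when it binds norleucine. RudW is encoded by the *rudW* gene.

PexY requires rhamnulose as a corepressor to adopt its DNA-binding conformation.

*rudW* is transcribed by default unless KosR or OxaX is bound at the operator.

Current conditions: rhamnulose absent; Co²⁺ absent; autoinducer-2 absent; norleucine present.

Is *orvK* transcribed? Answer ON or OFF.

ON

Rhamnulose is absent, so PexY is inactive.
Co²⁺ is absent, so HolS is inactive.
Required activator HolS is absent, so *kosR* is not transcribed.
So KosR is not produced.
Norleucine is present, so OxaX is inactive.
With no repressor bound, *rudW* is transcribed.
So RudW is produced and active.
Autoinducer-2 is absent, so VorY is active.
No repressor is bound and RudW and VorY are active, so *orvK* is transcribed.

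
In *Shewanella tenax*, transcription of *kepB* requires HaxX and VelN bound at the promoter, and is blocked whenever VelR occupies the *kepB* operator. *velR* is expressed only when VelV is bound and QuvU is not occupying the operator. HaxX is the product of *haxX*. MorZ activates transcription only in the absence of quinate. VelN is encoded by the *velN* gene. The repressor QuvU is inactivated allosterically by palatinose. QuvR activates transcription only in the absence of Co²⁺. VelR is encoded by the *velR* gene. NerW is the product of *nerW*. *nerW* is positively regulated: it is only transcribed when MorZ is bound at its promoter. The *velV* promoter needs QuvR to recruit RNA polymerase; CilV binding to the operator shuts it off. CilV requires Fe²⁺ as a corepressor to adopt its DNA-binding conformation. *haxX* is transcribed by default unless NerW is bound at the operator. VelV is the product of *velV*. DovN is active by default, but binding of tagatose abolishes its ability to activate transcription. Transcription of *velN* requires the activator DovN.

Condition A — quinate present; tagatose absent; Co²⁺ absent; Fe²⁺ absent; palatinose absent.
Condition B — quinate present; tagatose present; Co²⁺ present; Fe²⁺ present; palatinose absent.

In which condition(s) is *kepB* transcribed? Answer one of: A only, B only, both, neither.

A only

Condition A:
Quinate is present, so MorZ is inactive.
Required activator MorZ is absent, so *nerW* is not transcribed.
So NerW is not produced.
With no repressor bound, *haxX* is transcribed.
So HaxX is produced and active.
Tagatose is absent, so DovN is active.
No repressor is bound and DovN is active, so *velN* is transcribed.
So VelN is produced and active.
Co²⁺ is absent, so QuvR is active.
Fe²⁺ is absent, so CilV is inactive.
No repressor is bound and QuvR is active, so *velV* is transcribed.
So VelV is produced and active.
Palatinose is absent, so QuvU is active.
With repressor QuvU bound, *velR* is not transcribed.
So VelR is not produced.
No repressor is bound and HaxX and VelN are active, so *kepB* is transcribed.
→ *kepB* is ON in A.
Condition B:
Quinate is present, so MorZ is inactive.
Required activator MorZ is absent, so *nerW* is not transcribed.
So NerW is not produced.
With no repressor bound, *haxX* is transcribed.
So HaxX is produced and active.
Tagatose is present, so DovN is inactive.
Required activator DovN is absent, so *velN* is not transcribed.
So VelN is not produced.
Co²⁺ is present, so QuvR is inactive.
Fe²⁺ is present, so CilV is active.
With repressor CilV bound, *velV* is not transcribed.
So VelV is not produced.
Palatinose is absent, so QuvU is active.
With repressor QuvU bound, *velR* is not transcribed.
So VelR is not produced.
Required activator VelN is absent, so *kepB* is not transcribed.
→ *kepB* is OFF in B.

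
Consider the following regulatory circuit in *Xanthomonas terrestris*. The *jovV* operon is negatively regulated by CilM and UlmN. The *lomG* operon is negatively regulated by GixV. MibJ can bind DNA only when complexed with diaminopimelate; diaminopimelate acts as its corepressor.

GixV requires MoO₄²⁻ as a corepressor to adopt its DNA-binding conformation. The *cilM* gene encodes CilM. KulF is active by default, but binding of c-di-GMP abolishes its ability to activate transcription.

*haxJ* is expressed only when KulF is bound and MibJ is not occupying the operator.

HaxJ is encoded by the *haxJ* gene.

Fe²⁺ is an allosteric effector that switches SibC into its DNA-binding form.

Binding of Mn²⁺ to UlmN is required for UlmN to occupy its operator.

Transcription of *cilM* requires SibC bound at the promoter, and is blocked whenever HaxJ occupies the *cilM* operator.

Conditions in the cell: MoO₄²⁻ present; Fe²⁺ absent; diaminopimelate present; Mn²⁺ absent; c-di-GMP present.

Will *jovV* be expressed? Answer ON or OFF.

Fe²⁺ is absent, so SibC is inactive.
Diaminopimelate is present, so MibJ is active.
c-di-GMP is present, so KulF is inactive.
With repressor MibJ bound, *haxJ* is not transcribed.
So HaxJ is not produced.
Required activator SibC is absent, so *cilM* is not transcribed.
So CilM is not produced.
Mn²⁺ is absent, so UlmN is inactive.
With no repressor bound, *jovV* is transcribed.

ON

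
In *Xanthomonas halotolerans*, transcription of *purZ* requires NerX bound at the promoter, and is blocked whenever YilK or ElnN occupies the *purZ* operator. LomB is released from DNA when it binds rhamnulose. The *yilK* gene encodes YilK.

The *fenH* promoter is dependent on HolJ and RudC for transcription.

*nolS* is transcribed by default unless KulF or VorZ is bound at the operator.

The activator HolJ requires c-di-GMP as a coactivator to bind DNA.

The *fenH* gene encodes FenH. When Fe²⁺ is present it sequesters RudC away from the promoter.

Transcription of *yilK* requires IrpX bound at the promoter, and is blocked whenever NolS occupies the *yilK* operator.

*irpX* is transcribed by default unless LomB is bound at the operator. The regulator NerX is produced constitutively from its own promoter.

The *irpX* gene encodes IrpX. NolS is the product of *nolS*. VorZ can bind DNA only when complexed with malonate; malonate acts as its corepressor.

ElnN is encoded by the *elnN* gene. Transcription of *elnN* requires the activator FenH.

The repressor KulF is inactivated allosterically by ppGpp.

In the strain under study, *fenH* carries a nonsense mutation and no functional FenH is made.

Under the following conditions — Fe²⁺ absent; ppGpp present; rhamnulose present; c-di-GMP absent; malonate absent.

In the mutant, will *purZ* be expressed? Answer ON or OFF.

ON

Rhamnulose is present, so LomB is inactive.
With no repressor bound, *irpX* is transcribed.
So IrpX is produced and active.
ppGpp is present, so KulF is inactive.
Malonate is absent, so VorZ is inactive.
With no repressor bound, *nolS* is transcribed.
So NolS is produced and active.
With repressor NolS bound, *yilK* is not transcribed.
So YilK is not produced.
FenH is non-functional in this strain, so it has no effect.
Required activator FenH is absent, so *elnN* is not transcribed.
So ElnN is not produced.
NerX is produced constitutively and is active.
No repressor is bound and NerX is active, so *purZ* is transcribed.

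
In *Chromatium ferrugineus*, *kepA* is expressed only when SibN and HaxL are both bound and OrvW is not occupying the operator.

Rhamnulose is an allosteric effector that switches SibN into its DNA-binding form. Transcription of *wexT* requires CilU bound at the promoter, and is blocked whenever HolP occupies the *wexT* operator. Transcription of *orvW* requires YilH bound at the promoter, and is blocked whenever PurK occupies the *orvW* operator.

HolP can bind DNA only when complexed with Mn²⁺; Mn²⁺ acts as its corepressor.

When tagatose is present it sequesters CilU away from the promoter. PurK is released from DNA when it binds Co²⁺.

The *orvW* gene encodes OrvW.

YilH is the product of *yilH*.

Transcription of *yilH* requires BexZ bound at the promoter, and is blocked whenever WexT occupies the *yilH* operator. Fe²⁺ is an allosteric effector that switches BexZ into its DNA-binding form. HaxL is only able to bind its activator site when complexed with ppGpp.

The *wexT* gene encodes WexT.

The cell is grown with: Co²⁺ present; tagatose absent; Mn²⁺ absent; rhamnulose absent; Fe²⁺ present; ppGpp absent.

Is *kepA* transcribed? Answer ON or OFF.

Co²⁺ is present, so PurK is inactive.
Fe²⁺ is present, so BexZ is active.
Tagatose is absent, so CilU is active.
Mn²⁺ is absent, so HolP is inactive.
No repressor is bound and CilU is active, so *wexT* is transcribed.
So WexT is produced and active.
With repressor WexT bound, *yilH* is not transcribed.
So YilH is not produced.
Required activator YilH is absent, so *orvW* is not transcribed.
So OrvW is not produced.
Rhamnulose is absent, so SibN is inactive.
ppGpp is absent, so HaxL is inactive.
Required activator SibN is absent, so *kepA* is not transcribed.

OFF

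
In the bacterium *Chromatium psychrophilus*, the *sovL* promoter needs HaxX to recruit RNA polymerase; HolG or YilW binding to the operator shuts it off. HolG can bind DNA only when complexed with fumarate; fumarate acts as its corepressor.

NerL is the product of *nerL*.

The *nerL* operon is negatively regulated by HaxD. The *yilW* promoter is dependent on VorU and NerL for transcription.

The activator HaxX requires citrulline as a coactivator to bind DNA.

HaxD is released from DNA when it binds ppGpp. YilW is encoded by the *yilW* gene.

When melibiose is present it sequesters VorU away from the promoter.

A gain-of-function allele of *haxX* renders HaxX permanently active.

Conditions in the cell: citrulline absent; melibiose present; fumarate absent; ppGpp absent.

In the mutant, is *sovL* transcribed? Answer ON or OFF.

Fumarate is absent, so HolG is inactive.
HaxX is constitutively active in this strain.
Melibiose is present, so VorU is inactive.
ppGpp is absent, so HaxD is active.
With repressor HaxD bound, *nerL* is not transcribed.
So NerL is not produced.
Required activator VorU is absent, so *yilW* is not transcribed.
So YilW is not produced.
No repressor is bound and HaxX is active, so *sovL* is transcribed.

ON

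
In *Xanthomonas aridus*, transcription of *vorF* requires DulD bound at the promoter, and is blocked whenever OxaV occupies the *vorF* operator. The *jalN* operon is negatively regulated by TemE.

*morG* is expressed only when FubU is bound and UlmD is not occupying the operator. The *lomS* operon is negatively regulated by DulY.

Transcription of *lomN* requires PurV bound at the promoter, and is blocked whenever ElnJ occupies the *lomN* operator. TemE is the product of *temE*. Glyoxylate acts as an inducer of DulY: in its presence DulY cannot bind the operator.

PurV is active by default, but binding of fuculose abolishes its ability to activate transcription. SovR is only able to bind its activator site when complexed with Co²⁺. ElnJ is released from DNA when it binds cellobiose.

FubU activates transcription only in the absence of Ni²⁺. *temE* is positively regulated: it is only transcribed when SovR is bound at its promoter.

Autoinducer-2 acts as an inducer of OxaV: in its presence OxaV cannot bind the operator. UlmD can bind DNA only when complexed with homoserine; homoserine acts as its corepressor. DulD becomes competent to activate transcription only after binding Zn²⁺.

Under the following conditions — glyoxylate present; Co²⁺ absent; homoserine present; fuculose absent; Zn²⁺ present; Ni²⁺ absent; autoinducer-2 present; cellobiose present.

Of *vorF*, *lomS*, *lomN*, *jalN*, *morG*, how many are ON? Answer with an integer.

Zn²⁺ is present, so DulD is active.
Autoinducer-2 is present, so OxaV is inactive.
No repressor is bound and DulD is active, so *vorF* is transcribed.
→ *vorF* is ON.
Glyoxylate is present, so DulY is inactive.
With no repressor bound, *lomS* is transcribed.
→ *lomS* is ON.
Cellobiose is present, so ElnJ is inactive.
Fuculose is absent, so PurV is active.
No repressor is bound and PurV is active, so *lomN* is transcribed.
→ *lomN* is ON.
Co²⁺ is absent, so SovR is inactive.
Required activator SovR is absent, so *temE* is not transcribed.
So TemE is not produced.
With no repressor bound, *jalN* is transcribed.
→ *jalN* is ON.
Homoserine is present, so UlmD is active.
Ni²⁺ is absent, so FubU is active.
With repressor UlmD bound, *morG* is not transcribed.
→ *morG* is OFF.
4 of the 5 genes are transcribed.

4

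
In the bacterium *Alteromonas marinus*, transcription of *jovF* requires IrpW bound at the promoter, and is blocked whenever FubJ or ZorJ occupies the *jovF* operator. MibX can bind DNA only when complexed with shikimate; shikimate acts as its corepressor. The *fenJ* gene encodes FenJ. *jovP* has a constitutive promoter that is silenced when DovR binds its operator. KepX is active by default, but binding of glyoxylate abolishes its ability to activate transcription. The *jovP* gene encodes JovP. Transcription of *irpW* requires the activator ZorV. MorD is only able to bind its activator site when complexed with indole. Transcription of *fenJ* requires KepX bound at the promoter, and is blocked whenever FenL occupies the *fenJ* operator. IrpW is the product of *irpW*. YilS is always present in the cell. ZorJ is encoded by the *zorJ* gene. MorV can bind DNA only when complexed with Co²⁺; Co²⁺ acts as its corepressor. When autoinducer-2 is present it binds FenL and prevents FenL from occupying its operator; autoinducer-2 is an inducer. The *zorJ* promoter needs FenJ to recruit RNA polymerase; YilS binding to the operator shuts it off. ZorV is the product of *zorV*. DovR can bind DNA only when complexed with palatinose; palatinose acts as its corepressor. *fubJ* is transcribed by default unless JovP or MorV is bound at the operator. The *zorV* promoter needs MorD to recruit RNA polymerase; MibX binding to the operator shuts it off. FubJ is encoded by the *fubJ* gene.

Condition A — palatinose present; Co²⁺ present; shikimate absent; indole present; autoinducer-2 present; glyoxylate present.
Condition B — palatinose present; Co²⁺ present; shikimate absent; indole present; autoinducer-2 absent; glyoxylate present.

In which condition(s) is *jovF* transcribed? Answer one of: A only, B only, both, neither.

both

Condition A:
Palatinose is present, so DovR is active.
With repressor DovR bound, *jovP* is not transcribed.
So JovP is not produced.
Co²⁺ is present, so MorV is active.
With repressor MorV bound, *fubJ* is not transcribed.
So FubJ is not produced.
Shikimate is absent, so MibX is inactive.
Indole is present, so MorD is active.
No repressor is bound and MorD is active, so *zorV* is transcribed.
So ZorV is produced and active.
No repressor is bound and ZorV is active, so *irpW* is transcribed.
So IrpW is produced and active.
Autoinducer-2 is present, so FenL is inactive.
Glyoxylate is present, so KepX is inactive.
Required activator KepX is absent, so *fenJ* is not transcribed.
So FenJ is not produced.
YilS is produced constitutively and is active.
With repressor YilS bound, *zorJ* is not transcribed.
So ZorJ is not produced.
No repressor is bound and IrpW is active, so *jovF* is transcribed.
→ *jovF* is ON in A.
Condition B:
Palatinose is present, so DovR is active.
With repressor DovR bound, *jovP* is not transcribed.
So JovP is not produced.
Co²⁺ is present, so MorV is active.
With repressor MorV bound, *fubJ* is not transcribed.
So FubJ is not produced.
Shikimate is absent, so MibX is inactive.
Indole is present, so MorD is active.
No repressor is bound and MorD is active, so *zorV* is transcribed.
So ZorV is produced and active.
No repressor is bound and ZorV is active, so *irpW* is transcribed.
So IrpW is produced and active.
Autoinducer-2 is absent, so FenL is active.
Glyoxylate is present, so KepX is inactive.
With repressor FenL bound, *fenJ* is not transcribed.
So FenJ is not produced.
YilS is produced constitutively and is active.
With repressor YilS bound, *zorJ* is not transcribed.
So ZorJ is not produced.
No repressor is bound and IrpW is active, so *jovF* is transcribed.
→ *jovF* is ON in B.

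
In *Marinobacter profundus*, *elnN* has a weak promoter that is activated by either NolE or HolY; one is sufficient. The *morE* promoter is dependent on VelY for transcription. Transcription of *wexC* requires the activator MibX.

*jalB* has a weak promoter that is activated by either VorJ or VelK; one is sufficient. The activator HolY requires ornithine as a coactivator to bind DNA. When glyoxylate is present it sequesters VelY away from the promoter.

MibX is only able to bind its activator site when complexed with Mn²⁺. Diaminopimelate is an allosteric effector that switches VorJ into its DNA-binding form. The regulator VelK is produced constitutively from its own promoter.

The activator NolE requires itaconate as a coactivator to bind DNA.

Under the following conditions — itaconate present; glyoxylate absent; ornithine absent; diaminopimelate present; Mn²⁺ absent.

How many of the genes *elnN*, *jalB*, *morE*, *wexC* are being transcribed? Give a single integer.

Itaconate is present, so NolE is active.
Ornithine is absent, so HolY is inactive.
Activator NolE is present, so *elnN* is transcribed.
→ *elnN* is ON.
Diaminopimelate is present, so VorJ is active.
VelK is produced constitutively and is active.
Activator VorJ is present, so *jalB* is transcribed.
→ *jalB* is ON.
Glyoxylate is absent, so VelY is active.
No repressor is bound and VelY is active, so *morE* is transcribed.
→ *morE* is ON.
Mn²⁺ is absent, so MibX is inactive.
Required activator MibX is absent, so *wexC* is not transcribed.
→ *wexC* is OFF.
3 of the 4 genes are transcribed.

3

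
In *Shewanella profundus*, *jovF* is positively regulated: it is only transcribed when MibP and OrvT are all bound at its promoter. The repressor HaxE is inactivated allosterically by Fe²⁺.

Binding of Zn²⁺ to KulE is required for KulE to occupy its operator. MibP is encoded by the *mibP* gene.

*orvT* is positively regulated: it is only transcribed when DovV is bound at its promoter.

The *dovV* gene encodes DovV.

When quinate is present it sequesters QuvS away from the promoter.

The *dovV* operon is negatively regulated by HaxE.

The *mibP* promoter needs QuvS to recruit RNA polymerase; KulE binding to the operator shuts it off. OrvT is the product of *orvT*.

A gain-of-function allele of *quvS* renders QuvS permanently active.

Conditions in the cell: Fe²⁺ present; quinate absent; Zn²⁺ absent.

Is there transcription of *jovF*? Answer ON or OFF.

ON

Zn²⁺ is absent, so KulE is inactive.
QuvS is constitutively active in this strain.
No repressor is bound and QuvS is active, so *mibP* is transcribed.
So MibP is produced and active.
Fe²⁺ is present, so HaxE is inactive.
With no repressor bound, *dovV* is transcribed.
So DovV is produced and active.
No repressor is bound and DovV is active, so *orvT* is transcribed.
So OrvT is produced and active.
No repressor is bound and MibP and OrvT are active, so *jovF* is transcribed.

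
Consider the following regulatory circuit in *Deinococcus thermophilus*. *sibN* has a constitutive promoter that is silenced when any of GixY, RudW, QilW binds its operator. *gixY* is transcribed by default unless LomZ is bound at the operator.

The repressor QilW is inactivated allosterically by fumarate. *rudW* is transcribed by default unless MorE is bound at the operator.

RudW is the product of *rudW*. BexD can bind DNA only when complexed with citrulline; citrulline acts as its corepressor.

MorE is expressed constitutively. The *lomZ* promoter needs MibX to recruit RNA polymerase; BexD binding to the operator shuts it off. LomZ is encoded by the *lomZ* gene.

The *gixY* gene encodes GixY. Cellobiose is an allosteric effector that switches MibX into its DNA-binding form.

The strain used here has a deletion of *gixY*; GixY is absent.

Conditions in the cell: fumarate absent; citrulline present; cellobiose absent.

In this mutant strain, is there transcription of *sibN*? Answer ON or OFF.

GixY is non-functional in this strain, so it has no effect.
MorE is produced constitutively and is active.
With repressor MorE bound, *rudW* is not transcribed.
So RudW is not produced.
Fumarate is absent, so QilW is active.
With repressor QilW bound, *sibN* is not transcribed.

OFF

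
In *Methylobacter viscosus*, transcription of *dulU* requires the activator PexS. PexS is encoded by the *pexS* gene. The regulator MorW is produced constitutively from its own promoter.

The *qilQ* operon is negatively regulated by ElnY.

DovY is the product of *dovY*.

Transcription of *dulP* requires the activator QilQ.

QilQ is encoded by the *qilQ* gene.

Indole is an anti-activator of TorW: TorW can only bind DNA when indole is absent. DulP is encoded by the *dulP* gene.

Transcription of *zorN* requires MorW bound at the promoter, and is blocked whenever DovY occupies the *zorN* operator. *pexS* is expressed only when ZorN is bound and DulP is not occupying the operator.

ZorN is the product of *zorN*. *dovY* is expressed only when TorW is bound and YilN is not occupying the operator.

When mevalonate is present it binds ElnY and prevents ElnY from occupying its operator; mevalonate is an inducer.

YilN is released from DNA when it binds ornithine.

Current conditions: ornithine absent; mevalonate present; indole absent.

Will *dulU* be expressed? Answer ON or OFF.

OFF

Mevalonate is present, so ElnY is inactive.
With no repressor bound, *qilQ* is transcribed.
So QilQ is produced and active.
No repressor is bound and QilQ is active, so *dulP* is transcribed.
So DulP is produced and active.
MorW is produced constitutively and is active.
Ornithine is absent, so YilN is active.
Indole is absent, so TorW is active.
With repressor YilN bound, *dovY* is not transcribed.
So DovY is not produced.
No repressor is bound and MorW is active, so *zorN* is transcribed.
So ZorN is produced and active.
With repressor DulP bound, *pexS* is not transcribed.
So PexS is not produced.
Required activator PexS is absent, so *dulU* is not transcribed.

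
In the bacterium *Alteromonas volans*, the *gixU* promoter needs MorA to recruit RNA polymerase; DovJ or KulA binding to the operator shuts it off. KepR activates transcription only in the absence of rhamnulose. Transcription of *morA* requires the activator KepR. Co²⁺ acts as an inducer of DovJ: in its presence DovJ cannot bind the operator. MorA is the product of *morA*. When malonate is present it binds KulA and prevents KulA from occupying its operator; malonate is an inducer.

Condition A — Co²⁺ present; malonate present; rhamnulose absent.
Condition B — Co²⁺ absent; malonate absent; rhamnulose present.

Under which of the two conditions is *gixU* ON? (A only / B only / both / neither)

Condition A:
Co²⁺ is present, so DovJ is inactive.
Malonate is present, so KulA is inactive.
Rhamnulose is absent, so KepR is active.
No repressor is bound and KepR is active, so *morA* is transcribed.
So MorA is produced and active.
No repressor is bound and MorA is active, so *gixU* is transcribed.
→ *gixU* is ON in A.
Condition B:
Co²⁺ is absent, so DovJ is active.
Malonate is absent, so KulA is active.
Rhamnulose is present, so KepR is inactive.
Required activator KepR is absent, so *morA* is not transcribed.
So MorA is not produced.
With repressor DovJ bound, *gixU* is not transcribed.
→ *gixU* is OFF in B.

A only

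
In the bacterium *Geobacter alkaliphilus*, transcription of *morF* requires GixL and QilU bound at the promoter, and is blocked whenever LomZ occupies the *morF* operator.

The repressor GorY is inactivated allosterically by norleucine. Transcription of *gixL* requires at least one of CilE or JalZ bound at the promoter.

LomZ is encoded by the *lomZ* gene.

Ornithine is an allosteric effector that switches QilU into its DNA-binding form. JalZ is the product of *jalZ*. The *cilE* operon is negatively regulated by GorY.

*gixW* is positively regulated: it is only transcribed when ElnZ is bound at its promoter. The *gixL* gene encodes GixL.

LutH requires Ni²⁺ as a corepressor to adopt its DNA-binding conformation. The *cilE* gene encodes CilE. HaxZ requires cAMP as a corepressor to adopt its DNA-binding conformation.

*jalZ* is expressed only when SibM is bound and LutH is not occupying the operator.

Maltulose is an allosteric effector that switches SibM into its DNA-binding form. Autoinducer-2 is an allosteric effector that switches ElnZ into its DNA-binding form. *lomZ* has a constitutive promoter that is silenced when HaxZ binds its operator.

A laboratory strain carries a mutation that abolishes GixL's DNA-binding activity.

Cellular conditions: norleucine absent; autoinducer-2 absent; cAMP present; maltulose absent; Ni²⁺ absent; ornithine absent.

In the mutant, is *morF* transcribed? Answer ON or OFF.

GixL is non-functional in this strain, so it has no effect.
Ornithine is absent, so QilU is inactive.
cAMP is present, so HaxZ is active.
With repressor HaxZ bound, *lomZ* is not transcribed.
So LomZ is not produced.
Required activator GixL is absent, so *morF* is not transcribed.

OFF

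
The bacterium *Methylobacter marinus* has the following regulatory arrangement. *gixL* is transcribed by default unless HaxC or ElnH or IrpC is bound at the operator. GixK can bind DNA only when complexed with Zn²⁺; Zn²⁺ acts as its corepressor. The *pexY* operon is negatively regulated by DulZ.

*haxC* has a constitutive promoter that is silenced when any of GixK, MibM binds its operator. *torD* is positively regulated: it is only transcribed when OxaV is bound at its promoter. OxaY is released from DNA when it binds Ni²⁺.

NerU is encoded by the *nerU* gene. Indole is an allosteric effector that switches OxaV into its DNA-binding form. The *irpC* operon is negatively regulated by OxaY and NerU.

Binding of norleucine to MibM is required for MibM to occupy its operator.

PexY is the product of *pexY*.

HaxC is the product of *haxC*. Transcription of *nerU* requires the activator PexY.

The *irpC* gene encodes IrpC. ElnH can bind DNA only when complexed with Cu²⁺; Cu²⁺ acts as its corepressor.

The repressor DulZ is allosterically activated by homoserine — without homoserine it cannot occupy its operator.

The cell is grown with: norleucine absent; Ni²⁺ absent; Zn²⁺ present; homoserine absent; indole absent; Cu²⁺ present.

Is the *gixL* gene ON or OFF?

OFF

Zn²⁺ is present, so GixK is active.
Norleucine is absent, so MibM is inactive.
With repressor GixK bound, *haxC* is not transcribed.
So HaxC is not produced.
Cu²⁺ is present, so ElnH is active.
Ni²⁺ is absent, so OxaY is active.
Homoserine is absent, so DulZ is inactive.
With no repressor bound, *pexY* is transcribed.
So PexY is produced and active.
No repressor is bound and PexY is active, so *nerU* is transcribed.
So NerU is produced and active.
With repressor OxaY bound, *irpC* is not transcribed.
So IrpC is not produced.
With repressor ElnH bound, *gixL* is not transcribed.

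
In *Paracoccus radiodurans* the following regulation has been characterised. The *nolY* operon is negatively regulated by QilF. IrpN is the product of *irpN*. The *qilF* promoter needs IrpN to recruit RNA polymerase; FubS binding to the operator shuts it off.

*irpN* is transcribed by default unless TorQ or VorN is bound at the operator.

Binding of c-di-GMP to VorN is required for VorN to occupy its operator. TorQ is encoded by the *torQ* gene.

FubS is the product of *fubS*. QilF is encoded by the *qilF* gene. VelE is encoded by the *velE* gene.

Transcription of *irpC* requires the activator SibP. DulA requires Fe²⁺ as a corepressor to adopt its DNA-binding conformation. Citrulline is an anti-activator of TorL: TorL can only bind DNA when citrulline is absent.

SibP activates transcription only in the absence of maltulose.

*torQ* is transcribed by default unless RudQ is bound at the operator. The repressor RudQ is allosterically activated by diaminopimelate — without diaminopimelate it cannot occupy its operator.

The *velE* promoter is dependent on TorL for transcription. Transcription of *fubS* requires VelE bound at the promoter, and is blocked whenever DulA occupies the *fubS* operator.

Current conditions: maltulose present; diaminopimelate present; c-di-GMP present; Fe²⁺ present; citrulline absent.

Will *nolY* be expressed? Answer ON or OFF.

Diaminopimelate is present, so RudQ is active.
With repressor RudQ bound, *torQ* is not transcribed.
So TorQ is not produced.
c-di-GMP is present, so VorN is active.
With repressor VorN bound, *irpN* is not transcribed.
So IrpN is not produced.
Fe²⁺ is present, so DulA is active.
Citrulline is absent, so TorL is active.
No repressor is bound and TorL is active, so *velE* is transcribed.
So VelE is produced and active.
With repressor DulA bound, *fubS* is not transcribed.
So FubS is not produced.
Required activator IrpN is absent, so *qilF* is not transcribed.
So QilF is not produced.
With no repressor bound, *nolY* is transcribed.

ON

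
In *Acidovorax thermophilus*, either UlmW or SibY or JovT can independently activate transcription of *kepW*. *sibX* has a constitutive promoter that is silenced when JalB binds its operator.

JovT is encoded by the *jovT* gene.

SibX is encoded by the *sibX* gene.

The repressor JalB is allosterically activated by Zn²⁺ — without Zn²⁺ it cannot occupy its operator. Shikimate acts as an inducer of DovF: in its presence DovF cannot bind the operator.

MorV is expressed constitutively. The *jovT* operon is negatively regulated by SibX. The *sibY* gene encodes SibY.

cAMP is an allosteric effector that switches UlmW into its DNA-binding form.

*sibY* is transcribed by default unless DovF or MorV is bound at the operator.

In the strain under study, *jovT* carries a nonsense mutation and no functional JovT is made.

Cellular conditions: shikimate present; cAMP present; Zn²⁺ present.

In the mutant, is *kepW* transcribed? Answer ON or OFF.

cAMP is present, so UlmW is active.
Shikimate is present, so DovF is inactive.
MorV is produced constitutively and is active.
With repressor MorV bound, *sibY* is not transcribed.
So SibY is not produced.
JovT is non-functional in this strain, so it has no effect.
Activator UlmW is present, so *kepW* is transcribed.

ON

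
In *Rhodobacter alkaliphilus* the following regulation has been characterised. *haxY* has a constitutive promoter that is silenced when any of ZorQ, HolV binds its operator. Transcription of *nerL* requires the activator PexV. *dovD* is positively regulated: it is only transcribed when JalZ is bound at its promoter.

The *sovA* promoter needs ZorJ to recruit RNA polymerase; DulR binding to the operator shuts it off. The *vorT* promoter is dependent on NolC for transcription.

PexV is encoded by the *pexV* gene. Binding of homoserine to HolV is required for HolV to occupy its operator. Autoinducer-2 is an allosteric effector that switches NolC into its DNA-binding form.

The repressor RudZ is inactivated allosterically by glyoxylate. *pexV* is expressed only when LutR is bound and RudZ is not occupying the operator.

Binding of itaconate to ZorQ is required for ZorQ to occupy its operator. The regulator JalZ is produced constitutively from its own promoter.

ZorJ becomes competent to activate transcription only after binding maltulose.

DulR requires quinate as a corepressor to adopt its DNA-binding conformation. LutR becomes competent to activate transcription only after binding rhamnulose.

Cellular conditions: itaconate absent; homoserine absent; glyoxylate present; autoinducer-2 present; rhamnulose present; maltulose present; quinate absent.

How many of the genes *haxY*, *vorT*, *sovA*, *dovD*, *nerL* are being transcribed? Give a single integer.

Itaconate is absent, so ZorQ is inactive.
Homoserine is absent, so HolV is inactive.
With no repressor bound, *haxY* is transcribed.
→ *haxY* is ON.
Autoinducer-2 is present, so NolC is active.
No repressor is bound and NolC is active, so *vorT* is transcribed.
→ *vorT* is ON.
Quinate is absent, so DulR is inactive.
Maltulose is present, so ZorJ is active.
No repressor is bound and ZorJ is active, so *sovA* is transcribed.
→ *sovA* is ON.
JalZ is produced constitutively and is active.
No repressor is bound and JalZ is active, so *dovD* is transcribed.
→ *dovD* is ON.
Rhamnulose is present, so LutR is active.
Glyoxylate is present, so RudZ is inactive.
No repressor is bound and LutR is active, so *pexV* is transcribed.
So PexV is produced and active.
No repressor is bound and PexV is active, so *nerL* is transcribed.
→ *nerL* is ON.
5 of the 5 genes are transcribed.

5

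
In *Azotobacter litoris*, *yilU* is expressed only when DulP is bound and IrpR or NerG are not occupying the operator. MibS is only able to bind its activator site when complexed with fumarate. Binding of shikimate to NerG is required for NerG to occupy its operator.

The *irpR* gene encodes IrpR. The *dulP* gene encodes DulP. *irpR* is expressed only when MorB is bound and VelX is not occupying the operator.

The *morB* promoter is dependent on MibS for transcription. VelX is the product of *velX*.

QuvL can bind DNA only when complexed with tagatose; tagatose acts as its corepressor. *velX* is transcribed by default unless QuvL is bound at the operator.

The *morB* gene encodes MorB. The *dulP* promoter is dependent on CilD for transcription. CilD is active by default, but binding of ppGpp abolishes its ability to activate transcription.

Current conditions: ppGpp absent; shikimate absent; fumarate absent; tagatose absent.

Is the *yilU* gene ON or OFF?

ppGpp is absent, so CilD is active.
No repressor is bound and CilD is active, so *dulP* is transcribed.
So DulP is produced and active.
Fumarate is absent, so MibS is inactive.
Required activator MibS is absent, so *morB* is not transcribed.
So MorB is not produced.
Tagatose is absent, so QuvL is inactive.
With no repressor bound, *velX* is transcribed.
So VelX is produced and active.
With repressor VelX bound, *irpR* is not transcribed.
So IrpR is not produced.
Shikimate is absent, so NerG is inactive.
No repressor is bound and DulP is active, so *yilU* is transcribed.

ON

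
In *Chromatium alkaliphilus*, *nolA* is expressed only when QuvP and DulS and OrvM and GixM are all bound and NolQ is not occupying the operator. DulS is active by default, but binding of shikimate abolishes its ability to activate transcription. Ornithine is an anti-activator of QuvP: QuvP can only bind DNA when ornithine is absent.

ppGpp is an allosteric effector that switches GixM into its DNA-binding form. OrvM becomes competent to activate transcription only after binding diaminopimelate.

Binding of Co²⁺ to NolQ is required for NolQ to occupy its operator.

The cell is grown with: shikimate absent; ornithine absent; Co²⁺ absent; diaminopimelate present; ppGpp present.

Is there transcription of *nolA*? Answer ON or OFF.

Ornithine is absent, so QuvP is active.
Co²⁺ is absent, so NolQ is inactive.
Shikimate is absent, so DulS is active.
Diaminopimelate is present, so OrvM is active.
ppGpp is present, so GixM is active.
No repressor is bound and QuvP and DulS and OrvM and GixM are active, so *nolA* is transcribed.

ON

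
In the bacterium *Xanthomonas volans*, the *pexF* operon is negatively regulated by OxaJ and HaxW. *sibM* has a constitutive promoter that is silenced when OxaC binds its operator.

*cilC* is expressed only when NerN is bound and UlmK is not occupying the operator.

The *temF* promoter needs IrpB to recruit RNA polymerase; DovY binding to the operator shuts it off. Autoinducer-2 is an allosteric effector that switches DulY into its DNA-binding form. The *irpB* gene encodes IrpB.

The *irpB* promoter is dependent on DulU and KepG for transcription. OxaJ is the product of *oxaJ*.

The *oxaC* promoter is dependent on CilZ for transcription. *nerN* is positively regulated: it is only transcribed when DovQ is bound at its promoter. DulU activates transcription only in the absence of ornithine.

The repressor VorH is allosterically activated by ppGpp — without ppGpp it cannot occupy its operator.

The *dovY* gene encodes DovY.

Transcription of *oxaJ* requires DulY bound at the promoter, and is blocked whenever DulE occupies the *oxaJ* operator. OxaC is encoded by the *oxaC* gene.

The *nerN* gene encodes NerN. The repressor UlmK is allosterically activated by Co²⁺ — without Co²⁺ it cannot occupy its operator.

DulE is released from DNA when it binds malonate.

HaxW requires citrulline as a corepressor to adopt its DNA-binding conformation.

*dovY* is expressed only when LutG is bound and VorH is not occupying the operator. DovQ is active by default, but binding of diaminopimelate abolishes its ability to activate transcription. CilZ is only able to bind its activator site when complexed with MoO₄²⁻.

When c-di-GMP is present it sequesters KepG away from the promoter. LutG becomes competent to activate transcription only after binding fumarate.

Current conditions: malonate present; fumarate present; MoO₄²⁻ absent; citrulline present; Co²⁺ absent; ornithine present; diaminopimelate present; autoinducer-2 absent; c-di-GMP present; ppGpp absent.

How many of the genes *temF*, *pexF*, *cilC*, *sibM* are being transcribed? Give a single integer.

Fumarate is present, so LutG is active.
ppGpp is absent, so VorH is inactive.
No repressor is bound and LutG is active, so *dovY* is transcribed.
So DovY is produced and active.
Ornithine is present, so DulU is inactive.
c-di-GMP is present, so KepG is inactive.
Required activator DulU is absent, so *irpB* is not transcribed.
So IrpB is not produced.
With repressor DovY bound, *temF* is not transcribed.
→ *temF* is OFF.
Autoinducer-2 is absent, so DulY is inactive.
Malonate is present, so DulE is inactive.
Required activator DulY is absent, so *oxaJ* is not transcribed.
So OxaJ is not produced.
Citrulline is present, so HaxW is active.
With repressor HaxW bound, *pexF* is not transcribed.
→ *pexF* is OFF.
Co²⁺ is absent, so UlmK is inactive.
Diaminopimelate is present, so DovQ is inactive.
Required activator DovQ is absent, so *nerN* is not transcribed.
So NerN is not produced.
Required activator NerN is absent, so *cilC* is not transcribed.
→ *cilC* is OFF.
MoO₄²⁻ is absent, so CilZ is inactive.
Required activator CilZ is absent, so *oxaC* is not transcribed.
So OxaC is not produced.
With no repressor bound, *sibM* is transcribed.
→ *sibM* is ON.
1 of the 4 genes is transcribed.

1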